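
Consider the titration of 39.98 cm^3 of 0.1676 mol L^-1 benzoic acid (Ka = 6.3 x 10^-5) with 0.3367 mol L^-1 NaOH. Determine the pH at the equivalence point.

8.62

n(C6H5COOH) = 0.1676 x 0.03998 = 0.006701 mol; V(NaOH) at equivalence = 0.006701/0.3367 = 0.01990 L.
At equivalence all the acid is converted to C6H5COO-; total volume = 0.03998 + 0.01990 = 0.05988 L, so [C6H5COO-] = 0.006701/0.05988 = 0.1119 M.
Kb = Kw/Ka = 1.0e-14 / 6.3 x 10^-5 = 1.59e-10.
[OH^-] = sqrt(Kb x [C6H5COO-]) = sqrt(1.59e-10 x 0.1119) = 4.21e-6 M.
pOH = 5.38, so pH = 14.00 - 5.38 = 8.62.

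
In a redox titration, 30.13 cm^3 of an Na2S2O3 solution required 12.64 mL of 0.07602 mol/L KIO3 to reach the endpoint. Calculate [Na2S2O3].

0.191 M

n(KIO3) = 0.07602 x 0.01264 = 0.0009609 mol.
From the balanced equation, 1 mol KIO3 reacts with 6 mol Na2S2O3, so n(Na2S2O3) = 0.0009609 x 6/1 = 0.005765 mol.
[Na2S2O3] = 0.005765 / 0.03013 L = 0.191 M.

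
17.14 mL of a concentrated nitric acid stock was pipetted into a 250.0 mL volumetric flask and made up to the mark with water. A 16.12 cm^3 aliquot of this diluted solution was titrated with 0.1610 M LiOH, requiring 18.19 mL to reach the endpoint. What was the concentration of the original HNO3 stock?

n(LiOH) = 0.1610 x 0.01819 = 0.002929 mol.
n(HNO3) in the aliquot = 0.002929 mol.
[diluted HNO3] = 0.002929 / 0.01612 = 0.1817 M.
Dilution factor = 250.0/17.14 = 14.59, so [stock] = 0.1817 x 14.59 = 2.65 M.

2.65 M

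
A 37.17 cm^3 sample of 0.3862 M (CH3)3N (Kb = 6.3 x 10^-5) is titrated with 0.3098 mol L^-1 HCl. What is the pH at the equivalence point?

5.28

n((CH3)3N) = 0.3862 x 0.03717 = 0.01436 mol; V(HCl) at equivalence = 0.01436/0.3098 = 0.04634 L.
At equivalence the base is fully converted to (CH3)3NH+; total volume = 0.08351 L, so [(CH3)3NH+] = 0.01436/0.08351 = 0.1719 M.
Ka((CH3)3NH+) = Kw/Kb = 1.0e-14 / 6.3 x 10^-5 = 1.59e-10.
[H^+] = sqrt(Ka x [(CH3)3NH+]) = sqrt(1.59e-10 x 0.1719) = 5.22e-6 M.
pH = -log(5.22e-6) = 5.28.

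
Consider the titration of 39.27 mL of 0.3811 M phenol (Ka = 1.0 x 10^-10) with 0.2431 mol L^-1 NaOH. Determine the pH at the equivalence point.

n(C6H5OH) = 0.3811 x 0.03927 = 0.01497 mol; V(NaOH) at equivalence = 0.01497/0.2431 = 0.06156 L.
At equivalence all the acid is converted to C6H5O-; total volume = 0.03927 + 0.06156 = 0.1008 L, so [C6H5O-] = 0.01497/0.1008 = 0.1484 M.
Kb = Kw/Ka = 1.0e-14 / 1.0 x 10^-10 = 0.000100.
[OH^-] = sqrt(Kb x [C6H5O-]) = sqrt(0.000100 x 0.1484) = 0.00385 M.
pOH = 2.41, so pH = 14.00 - 2.41 = 11.59.

11.59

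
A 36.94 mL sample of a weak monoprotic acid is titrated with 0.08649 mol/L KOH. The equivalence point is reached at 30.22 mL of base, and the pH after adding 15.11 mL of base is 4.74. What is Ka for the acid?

15.11 mL is half of the equivalence volume, so this is the half-equivalence point where [HA] = [A^-].
At half-equivalence pH = pKa, so pKa = 4.74.
Ka = 10^(-4.74) = 1.8 x 10^-5.

1.8 x 10^-5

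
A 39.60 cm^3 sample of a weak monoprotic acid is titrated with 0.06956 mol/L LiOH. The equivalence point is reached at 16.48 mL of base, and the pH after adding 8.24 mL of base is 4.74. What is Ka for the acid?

8.24 mL is half of the equivalence volume, so this is the half-equivalence point where [HA] = [A^-].
At half-equivalence pH = pKa, so pKa = 4.74.
Ka = 10^(-4.74) = 1.8 x 10^-5.

1.8 x 10^-5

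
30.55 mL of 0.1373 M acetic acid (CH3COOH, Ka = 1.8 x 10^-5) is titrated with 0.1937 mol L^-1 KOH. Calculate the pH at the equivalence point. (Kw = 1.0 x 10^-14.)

8.82

n(CH3COOH) = 0.1373 x 0.03055 = 0.004195 mol; V(KOH) at equivalence = 0.004195/0.1937 = 0.02165 L.
At equivalence all the acid is converted to CH3COO-; total volume = 0.03055 + 0.02165 = 0.05220 L, so [CH3COO-] = 0.004195/0.05220 = 0.08035 M.
Kb = Kw/Ka = 1.0e-14 / 1.8 x 10^-5 = 5.56e-10.
[OH^-] = sqrt(Kb x [CH3COO-]) = sqrt(5.56e-10 x 0.08035) = 6.68e-6 M.
pOH = 5.18, so pH = 14.00 - 5.18 = 8.82.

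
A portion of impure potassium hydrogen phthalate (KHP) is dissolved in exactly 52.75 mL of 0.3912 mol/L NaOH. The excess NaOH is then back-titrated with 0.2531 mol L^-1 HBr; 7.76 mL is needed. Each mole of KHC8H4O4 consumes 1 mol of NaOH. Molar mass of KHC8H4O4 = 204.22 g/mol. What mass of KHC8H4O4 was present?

3.81 g

Total n(NaOH) added = 0.3912 x 0.05275 = 0.02064 mol.
n(HBr) used = 0.2531 x 0.007760 = 0.001964 mol, which equals the excess n(NaOH).
So n(NaOH) consumed by the sample = 0.02064 - 0.001964 = 0.01867 mol.
n(KHC8H4O4) = 0.01867 / 1 = 0.01867 mol.
mass = 0.01867 mol x 204.22 g/mol = 3.81 g.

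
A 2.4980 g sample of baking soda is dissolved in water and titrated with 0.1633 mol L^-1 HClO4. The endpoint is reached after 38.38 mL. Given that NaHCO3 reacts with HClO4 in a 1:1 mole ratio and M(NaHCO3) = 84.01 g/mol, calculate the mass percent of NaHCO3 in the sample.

n(HClO4) = 0.1633 x 0.03838 = 0.006267 mol.
n(NaHCO3) = 0.006267 / 1 = 0.006267 mol.
mass of NaHCO3 = 0.006267 x 84.01 = 0.5265 g.
% purity = 0.5265 / 2.4980 x 100 = 21.1%.

21.1%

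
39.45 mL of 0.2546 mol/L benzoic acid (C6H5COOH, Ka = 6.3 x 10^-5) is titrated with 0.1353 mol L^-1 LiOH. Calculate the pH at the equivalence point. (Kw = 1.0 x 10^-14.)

8.57

n(C6H5COOH) = 0.2546 x 0.03945 = 0.01004 mol; V(LiOH) at equivalence = 0.01004/0.1353 = 0.07423 L.
At equivalence all the acid is converted to C6H5COO-; total volume = 0.03945 + 0.07423 = 0.1137 L, so [C6H5COO-] = 0.01004/0.1137 = 0.08835 M.
Kb = Kw/Ka = 1.0e-14 / 6.3 x 10^-5 = 1.59e-10.
[OH^-] = sqrt(Kb x [C6H5COO-]) = sqrt(1.59e-10 x 0.08835) = 3.74e-6 M.
pOH = 5.43, so pH = 14.00 - 5.43 = 8.57.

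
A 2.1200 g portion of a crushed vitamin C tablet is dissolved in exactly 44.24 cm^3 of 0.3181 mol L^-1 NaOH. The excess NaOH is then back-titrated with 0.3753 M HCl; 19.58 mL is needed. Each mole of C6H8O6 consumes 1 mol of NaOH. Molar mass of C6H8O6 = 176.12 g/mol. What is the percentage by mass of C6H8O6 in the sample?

55.9%

Total n(NaOH) added = 0.3181 x 0.04424 = 0.01407 mol.
n(HCl) used = 0.3753 x 0.01958 = 0.007348 mol, which equals the excess n(NaOH).
So n(NaOH) consumed by the sample = 0.01407 - 0.007348 = 0.006724 mol.
n(C6H8O6) = 0.006724 / 1 = 0.006724 mol.
mass C6H8O6 = 0.006724 x 176.12 = 1.184 g, so %C6H8O6 = 1.184/2.1200 x 100 = 55.9%.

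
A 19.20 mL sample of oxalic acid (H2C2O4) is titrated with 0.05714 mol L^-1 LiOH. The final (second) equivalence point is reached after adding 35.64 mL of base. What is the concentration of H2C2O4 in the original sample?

n(LiOH) = 0.05714 x 0.03564 = 0.002036 mol.
At the final (second) equivalence point, 2 mol OH^- react per mol H2C2O4, so n(H2C2O4) = 0.002036 / 2 = 0.001018 mol.
[H2C2O4] = 0.001018 / 0.01920 L = 0.0530 M.

0.0530 M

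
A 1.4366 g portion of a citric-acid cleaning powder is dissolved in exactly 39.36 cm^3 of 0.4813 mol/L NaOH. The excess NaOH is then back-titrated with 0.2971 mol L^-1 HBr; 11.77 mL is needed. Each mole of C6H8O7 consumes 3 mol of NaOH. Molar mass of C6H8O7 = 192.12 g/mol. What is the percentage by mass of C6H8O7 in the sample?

68.9%

Total n(NaOH) added = 0.4813 x 0.03936 = 0.01894 mol.
n(HBr) used = 0.2971 x 0.01177 = 0.003497 mol, which equals the excess n(NaOH).
So n(NaOH) consumed by the sample = 0.01894 - 0.003497 = 0.01545 mol.
n(C6H8O7) = 0.01545 / 3 = 0.005149 mol.
mass C6H8O7 = 0.005149 x 192.12 = 0.9892 g, so %C6H8O7 = 0.9892/1.4366 x 100 = 68.9%.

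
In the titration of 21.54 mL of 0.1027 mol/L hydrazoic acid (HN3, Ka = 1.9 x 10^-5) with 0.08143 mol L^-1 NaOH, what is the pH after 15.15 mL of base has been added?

Initial n(HN3) = 0.1027 x 0.02154 = 0.002212 mol.
n(NaOH) added = 0.08143 x 0.01515 = 0.001234 mol, converting that many moles of HN3 to N3-.
Remaining n(HN3) = 0.0009785 mol; n(N3-) = 0.001234 mol.
By Henderson-Hasselbalch, pH = pKa + log([A^-]/[HA]) = 4.72 + log(0.001234/0.0009785) = 4.72 + (+0.10) = 4.82.

4.82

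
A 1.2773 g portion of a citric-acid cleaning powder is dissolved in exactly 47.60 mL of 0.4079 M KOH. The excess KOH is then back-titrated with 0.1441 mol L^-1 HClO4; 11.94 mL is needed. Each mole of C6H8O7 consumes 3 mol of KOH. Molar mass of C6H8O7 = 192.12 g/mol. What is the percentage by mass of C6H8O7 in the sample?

Total n(KOH) added = 0.4079 x 0.04760 = 0.01942 mol.
n(HClO4) used = 0.1441 x 0.01194 = 0.001721 mol, which equals the excess n(KOH).
So n(KOH) consumed by the sample = 0.01942 - 0.001721 = 0.01770 mol.
n(C6H8O7) = 0.01770 / 3 = 0.005898 mol.
mass C6H8O7 = 0.005898 x 192.12 = 1.133 g, so %C6H8O7 = 1.133/1.2773 x 100 = 88.7%.

88.7%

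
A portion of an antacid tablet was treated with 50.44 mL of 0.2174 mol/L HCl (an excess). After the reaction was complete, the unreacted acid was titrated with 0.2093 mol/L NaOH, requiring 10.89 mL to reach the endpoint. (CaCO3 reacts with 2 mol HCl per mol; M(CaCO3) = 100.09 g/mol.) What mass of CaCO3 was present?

0.435 g

Total n(HCl) added = 0.2174 x 0.05044 = 0.01097 mol.
n(NaOH) used = 0.2093 x 0.01089 = 0.002279 mol, which equals the excess n(HCl).
So n(HCl) consumed by the sample = 0.01097 - 0.002279 = 0.008686 mol.
n(CaCO3) = 0.008686 / 2 = 0.004343 mol.
mass = 0.004343 mol x 100.09 g/mol = 0.435 g.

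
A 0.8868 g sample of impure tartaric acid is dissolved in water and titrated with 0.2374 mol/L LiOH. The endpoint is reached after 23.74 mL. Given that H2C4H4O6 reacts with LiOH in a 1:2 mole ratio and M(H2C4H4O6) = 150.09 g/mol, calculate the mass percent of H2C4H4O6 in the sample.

n(LiOH) = 0.2374 x 0.02374 = 0.005636 mol.
n(H2C4H4O6) = 0.005636 / 2 = 0.002818 mol.
mass of H2C4H4O6 = 0.002818 x 150.09 = 0.4229 g.
% purity = 0.4229 / 0.8868 x 100 = 47.7%.

47.7%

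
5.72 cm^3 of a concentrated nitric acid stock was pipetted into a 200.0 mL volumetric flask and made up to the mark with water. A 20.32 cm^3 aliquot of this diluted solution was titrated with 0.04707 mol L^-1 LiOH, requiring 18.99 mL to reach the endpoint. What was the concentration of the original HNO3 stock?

1.54 M

n(LiOH) = 0.04707 x 0.01899 = 0.0008939 mol.
n(HNO3) in the aliquot = 0.0008939 mol.
[diluted HNO3] = 0.0008939 / 0.02032 = 0.04399 M.
Dilution factor = 200.0/5.720 = 34.97, so [stock] = 0.04399 x 34.97 = 1.54 M.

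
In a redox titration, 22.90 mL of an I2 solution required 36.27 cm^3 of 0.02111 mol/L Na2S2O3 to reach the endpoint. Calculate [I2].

n(Na2S2O3) = 0.02111 x 0.03627 = 0.0007657 mol.
From the balanced equation, 2 mol Na2S2O3 reacts with 1 mol I2, so n(I2) = 0.0007657 x 1/2 = 0.0003828 mol.
[I2] = 0.0003828 / 0.02290 L = 0.0167 M.

0.0167 M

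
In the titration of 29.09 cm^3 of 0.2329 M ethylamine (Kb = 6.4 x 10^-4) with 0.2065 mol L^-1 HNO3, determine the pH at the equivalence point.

n(C2H5NH2) = 0.2329 x 0.02909 = 0.006775 mol; V(HNO3) at equivalence = 0.006775/0.2065 = 0.03281 L.
At equivalence the base is fully converted to C2H5NH3+; total volume = 0.06190 L, so [C2H5NH3+] = 0.006775/0.06190 = 0.1095 M.
Ka(C2H5NH3+) = Kw/Kb = 1.0e-14 / 6.4 x 10^-4 = 1.56e-11.
[H^+] = sqrt(Ka x [C2H5NH3+]) = sqrt(1.56e-11 x 0.1095) = 1.31e-6 M.
pH = -log(1.31e-6) = 5.88.

5.88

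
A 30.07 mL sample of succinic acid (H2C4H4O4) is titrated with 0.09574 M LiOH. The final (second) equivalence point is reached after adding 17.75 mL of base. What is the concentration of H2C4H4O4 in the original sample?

0.0283 M

n(LiOH) = 0.09574 x 0.01775 = 0.001699 mol.
At the final (second) equivalence point, 2 mol OH^- react per mol H2C4H4O4, so n(H2C4H4O4) = 0.001699 / 2 = 0.0008497 mol.
[H2C4H4O4] = 0.0008497 / 0.03007 L = 0.0283 M.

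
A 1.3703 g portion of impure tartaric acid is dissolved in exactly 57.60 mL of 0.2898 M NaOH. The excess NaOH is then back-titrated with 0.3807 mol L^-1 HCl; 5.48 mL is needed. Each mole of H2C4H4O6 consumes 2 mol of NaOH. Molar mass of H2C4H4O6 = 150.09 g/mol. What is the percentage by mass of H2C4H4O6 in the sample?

80.0%

Total n(NaOH) added = 0.2898 x 0.05760 = 0.01669 mol.
n(HCl) used = 0.3807 x 0.005480 = 0.002086 mol, which equals the excess n(NaOH).
So n(NaOH) consumed by the sample = 0.01669 - 0.002086 = 0.01461 mol.
n(H2C4H4O6) = 0.01461 / 2 = 0.007303 mol.
mass H2C4H4O6 = 0.007303 x 150.09 = 1.096 g, so %H2C4H4O6 = 1.096/1.3703 x 100 = 80.0%.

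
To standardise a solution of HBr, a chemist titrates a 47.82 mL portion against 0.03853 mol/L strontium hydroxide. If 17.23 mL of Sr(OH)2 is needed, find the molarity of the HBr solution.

n(Sr(OH)2) delivered = 0.03853 x 0.01723 = 0.0006639 mol.
The reaction is 2 HBr + 1 Sr(OH)2, so n(HBr) = 0.0006639 x 2/1 = 0.001328 mol.
[HBr] = 0.001328 mol / 0.04782 L = 0.0278 M.

0.0278 M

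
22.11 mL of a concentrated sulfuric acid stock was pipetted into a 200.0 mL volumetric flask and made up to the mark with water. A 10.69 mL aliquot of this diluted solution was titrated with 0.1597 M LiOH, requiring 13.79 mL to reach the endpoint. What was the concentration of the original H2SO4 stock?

n(LiOH) = 0.1597 x 0.01379 = 0.002202 mol.
n(H2SO4) in the aliquot = 0.002202 x 1/2 = 0.001101 mol.
[diluted H2SO4] = 0.001101 / 0.01069 = 0.1030 M.
Dilution factor = 200.0/22.11 = 9.046, so [stock] = 0.1030 x 9.046 = 0.932 M.

0.932 M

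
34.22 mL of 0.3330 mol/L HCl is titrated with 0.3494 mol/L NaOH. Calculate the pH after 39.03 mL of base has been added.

12.49

n(acid) = 0.3330 x 0.03422 = 0.01140 mol; n(NaOH) added = 0.3494 x 0.03903 = 0.01364 mol.
Base is in excess by 0.01364 - 0.01140 = 0.002242 mol in a total volume of 0.07325 L.
[OH^-] = 0.002242/0.07325 = 0.03061 M, so pOH = 1.51 and pH = 14.00 - 1.51 = 12.49.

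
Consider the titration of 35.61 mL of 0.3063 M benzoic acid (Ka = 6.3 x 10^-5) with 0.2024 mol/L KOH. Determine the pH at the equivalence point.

8.64

n(C6H5COOH) = 0.3063 x 0.03561 = 0.01091 mol; V(KOH) at equivalence = 0.01091/0.2024 = 0.05389 L.
At equivalence all the acid is converted to C6H5COO-; total volume = 0.03561 + 0.05389 = 0.08950 L, so [C6H5COO-] = 0.01091/0.08950 = 0.1219 M.
Kb = Kw/Ka = 1.0e-14 / 6.3 x 10^-5 = 1.59e-10.
[OH^-] = sqrt(Kb x [C6H5COO-]) = sqrt(1.59e-10 x 0.1219) = 4.40e-6 M.
pOH = 5.36, so pH = 14.00 - 5.36 = 8.64.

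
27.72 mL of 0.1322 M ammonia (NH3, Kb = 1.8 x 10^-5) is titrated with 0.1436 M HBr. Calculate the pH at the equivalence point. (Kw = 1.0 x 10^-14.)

5.21

n(NH3) = 0.1322 x 0.02772 = 0.003665 mol; V(HBr) at equivalence = 0.003665/0.1436 = 0.02552 L.
At equivalence the base is fully converted to NH4+; total volume = 0.05324 L, so [NH4+] = 0.003665/0.05324 = 0.06883 M.
Ka(NH4+) = Kw/Kb = 1.0e-14 / 1.8 x 10^-5 = 5.56e-10.
[H^+] = sqrt(Ka x [NH4+]) = sqrt(5.56e-10 x 0.06883) = 6.18e-6 M.
pH = -log(6.18e-6) = 5.21.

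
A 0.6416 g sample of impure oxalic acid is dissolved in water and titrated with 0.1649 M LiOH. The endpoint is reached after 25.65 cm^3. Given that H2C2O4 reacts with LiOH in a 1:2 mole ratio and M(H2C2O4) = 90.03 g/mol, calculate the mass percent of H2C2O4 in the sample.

n(LiOH) = 0.1649 x 0.02565 = 0.004230 mol.
n(H2C2O4) = 0.004230 / 2 = 0.002115 mol.
mass of H2C2O4 = 0.002115 x 90.03 = 0.1904 g.
% purity = 0.1904 / 0.6416 x 100 = 29.7%.

29.7%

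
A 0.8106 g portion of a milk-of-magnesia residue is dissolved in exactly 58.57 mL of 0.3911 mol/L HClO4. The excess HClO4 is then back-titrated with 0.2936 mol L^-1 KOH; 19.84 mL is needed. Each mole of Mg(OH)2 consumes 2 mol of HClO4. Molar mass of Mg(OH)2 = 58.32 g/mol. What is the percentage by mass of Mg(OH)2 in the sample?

Total n(HClO4) added = 0.3911 x 0.05857 = 0.02291 mol.
n(KOH) used = 0.2936 x 0.01984 = 0.005825 mol, which equals the excess n(HClO4).
So n(HClO4) consumed by the sample = 0.02291 - 0.005825 = 0.01708 mol.
n(Mg(OH)2) = 0.01708 / 2 = 0.008541 mol.
mass Mg(OH)2 = 0.008541 x 58.32 = 0.4981 g, so %Mg(OH)2 = 0.4981/0.8106 x 100 = 61.4%.

61.4%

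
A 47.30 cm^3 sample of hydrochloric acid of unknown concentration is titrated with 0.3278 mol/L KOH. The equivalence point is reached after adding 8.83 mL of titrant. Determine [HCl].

0.0612 M

n(KOH) delivered = 0.3278 x 0.008830 = 0.002894 mol.
For a 1:1 reaction, n(HCl) = 0.002894 mol.
[HCl] = 0.002894 mol / 0.04730 L = 0.0612 M.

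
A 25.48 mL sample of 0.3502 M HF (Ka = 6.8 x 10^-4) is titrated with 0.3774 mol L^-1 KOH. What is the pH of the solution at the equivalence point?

8.21

n(HF) = 0.3502 x 0.02548 = 0.008923 mol; V(KOH) at equivalence = 0.008923/0.3774 = 0.02364 L.
At equivalence all the acid is converted to F-; total volume = 0.02548 + 0.02364 = 0.04912 L, so [F-] = 0.008923/0.04912 = 0.1816 M.
Kb = Kw/Ka = 1.0e-14 / 6.8 x 10^-4 = 1.47e-11.
[OH^-] = sqrt(Kb x [F-]) = sqrt(1.47e-11 x 0.1816) = 1.63e-6 M.
pOH = 5.79, so pH = 14.00 - 5.79 = 8.21.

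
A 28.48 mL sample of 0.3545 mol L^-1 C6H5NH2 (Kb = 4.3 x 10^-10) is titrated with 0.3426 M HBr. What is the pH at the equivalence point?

2.70

n(C6H5NH2) = 0.3545 x 0.02848 = 0.01010 mol; V(HBr) at equivalence = 0.01010/0.3426 = 0.02947 L.
At equivalence the base is fully converted to C6H5NH3+; total volume = 0.05795 L, so [C6H5NH3+] = 0.01010/0.05795 = 0.1742 M.
Ka(C6H5NH3+) = Kw/Kb = 1.0e-14 / 4.3 x 10^-10 = 2.33e-5.
[H^+] = sqrt(Ka x [C6H5NH3+]) = sqrt(2.33e-5 x 0.1742) = 0.00201 M.
pH = -log(0.00201) = 2.70.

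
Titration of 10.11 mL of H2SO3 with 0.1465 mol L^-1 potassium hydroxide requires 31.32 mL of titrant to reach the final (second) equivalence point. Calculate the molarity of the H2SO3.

n(KOH) = 0.1465 x 0.03132 = 0.004588 mol.
At the final (second) equivalence point, 2 mol OH^- react per mol H2SO3, so n(H2SO3) = 0.004588 / 2 = 0.002294 mol.
[H2SO3] = 0.002294 / 0.01011 L = 0.227 M.

0.227 M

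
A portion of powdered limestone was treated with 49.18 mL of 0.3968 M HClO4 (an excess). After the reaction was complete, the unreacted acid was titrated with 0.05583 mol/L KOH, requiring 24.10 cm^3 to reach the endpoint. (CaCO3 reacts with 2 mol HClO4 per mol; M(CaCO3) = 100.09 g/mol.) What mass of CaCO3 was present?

0.909 g

Total n(HClO4) added = 0.3968 x 0.04918 = 0.01951 mol.
n(KOH) used = 0.05583 x 0.02410 = 0.001346 mol, which equals the excess n(HClO4).
So n(HClO4) consumed by the sample = 0.01951 - 0.001346 = 0.01817 mol.
n(CaCO3) = 0.01817 / 2 = 0.009085 mol.
mass = 0.009085 mol x 100.09 g/mol = 0.909 g.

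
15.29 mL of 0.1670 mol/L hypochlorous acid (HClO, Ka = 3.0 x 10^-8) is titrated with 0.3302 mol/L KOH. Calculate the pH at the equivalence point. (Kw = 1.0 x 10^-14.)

n(HClO) = 0.1670 x 0.01529 = 0.002553 mol; V(KOH) at equivalence = 0.002553/0.3302 = 0.007733 L.
At equivalence all the acid is converted to ClO-; total volume = 0.01529 + 0.007733 = 0.02302 L, so [ClO-] = 0.002553/0.02302 = 0.1109 M.
Kb = Kw/Ka = 1.0e-14 / 3.0 x 10^-8 = 3.33e-7.
[OH^-] = sqrt(Kb x [ClO-]) = sqrt(3.33e-7 x 0.1109) = 0.000192 M.
pOH = 3.72, so pH = 14.00 - 3.72 = 10.28.

10.28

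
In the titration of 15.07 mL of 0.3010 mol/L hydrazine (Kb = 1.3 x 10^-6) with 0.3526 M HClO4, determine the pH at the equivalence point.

4.45

n(N2H4) = 0.3010 x 0.01507 = 0.004536 mol; V(HClO4) at equivalence = 0.004536/0.3526 = 0.01286 L.
At equivalence the base is fully converted to N2H5+; total volume = 0.02793 L, so [N2H5+] = 0.004536/0.02793 = 0.1624 M.
Ka(N2H5+) = Kw/Kb = 1.0e-14 / 1.3 x 10^-6 = 7.69e-9.
[H^+] = sqrt(Ka x [N2H5+]) = sqrt(7.69e-9 x 0.1624) = 3.53e-5 M.
pH = -log(3.53e-5) = 4.45.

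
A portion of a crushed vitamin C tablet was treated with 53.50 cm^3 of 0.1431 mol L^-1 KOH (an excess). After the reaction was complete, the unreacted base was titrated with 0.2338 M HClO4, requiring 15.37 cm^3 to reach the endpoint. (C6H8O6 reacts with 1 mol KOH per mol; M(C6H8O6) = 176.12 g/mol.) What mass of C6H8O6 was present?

0.715 g

Total n(KOH) added = 0.1431 x 0.05350 = 0.007656 mol.
n(HClO4) used = 0.2338 x 0.01537 = 0.003594 mol, which equals the excess n(KOH).
So n(KOH) consumed by the sample = 0.007656 - 0.003594 = 0.004062 mol.
n(C6H8O6) = 0.004062 / 1 = 0.004062 mol.
mass = 0.004062 mol x 176.12 g/mol = 0.715 g.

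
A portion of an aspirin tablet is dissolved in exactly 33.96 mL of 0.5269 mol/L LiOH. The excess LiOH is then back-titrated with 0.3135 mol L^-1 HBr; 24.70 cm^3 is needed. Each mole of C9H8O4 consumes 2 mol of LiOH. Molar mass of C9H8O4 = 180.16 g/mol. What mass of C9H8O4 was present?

Total n(LiOH) added = 0.5269 x 0.03396 = 0.01789 mol.
n(HBr) used = 0.3135 x 0.02470 = 0.007743 mol, which equals the excess n(LiOH).
So n(LiOH) consumed by the sample = 0.01789 - 0.007743 = 0.01015 mol.
n(C9H8O4) = 0.01015 / 2 = 0.005075 mol.
mass = 0.005075 mol x 180.16 g/mol = 0.914 g.

0.914 g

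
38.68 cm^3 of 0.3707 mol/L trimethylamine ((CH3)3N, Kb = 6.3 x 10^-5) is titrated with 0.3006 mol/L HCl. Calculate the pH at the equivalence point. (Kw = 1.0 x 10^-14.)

5.29

n((CH3)3N) = 0.3707 x 0.03868 = 0.01434 mol; V(HCl) at equivalence = 0.01434/0.3006 = 0.04770 L.
At equivalence the base is fully converted to (CH3)3NH+; total volume = 0.08638 L, so [(CH3)3NH+] = 0.01434/0.08638 = 0.1660 M.
Ka((CH3)3NH+) = Kw/Kb = 1.0e-14 / 6.3 x 10^-5 = 1.59e-10.
[H^+] = sqrt(Ka x [(CH3)3NH+]) = sqrt(1.59e-10 x 0.1660) = 5.13e-6 M.
pH = -log(5.13e-6) = 5.29.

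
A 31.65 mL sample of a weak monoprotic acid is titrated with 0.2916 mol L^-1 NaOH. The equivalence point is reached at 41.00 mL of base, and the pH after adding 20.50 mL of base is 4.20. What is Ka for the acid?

6.3 x 10^-5

20.50 mL is half of the equivalence volume, so this is the half-equivalence point where [HA] = [A^-].
At half-equivalence pH = pKa, so pKa = 4.20.
Ka = 10^(-4.20) = 6.3 x 10^-5.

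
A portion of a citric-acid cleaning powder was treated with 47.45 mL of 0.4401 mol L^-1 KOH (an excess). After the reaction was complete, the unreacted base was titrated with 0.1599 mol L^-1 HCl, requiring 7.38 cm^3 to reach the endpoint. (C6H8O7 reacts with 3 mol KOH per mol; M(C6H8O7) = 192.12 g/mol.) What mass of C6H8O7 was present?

1.26 g

Total n(KOH) added = 0.4401 x 0.04745 = 0.02088 mol.
n(HCl) used = 0.1599 x 0.007380 = 0.001180 mol, which equals the excess n(KOH).
So n(KOH) consumed by the sample = 0.02088 - 0.001180 = 0.01970 mol.
n(C6H8O7) = 0.01970 / 3 = 0.006568 mol.
mass = 0.006568 mol x 192.12 g/mol = 1.26 g.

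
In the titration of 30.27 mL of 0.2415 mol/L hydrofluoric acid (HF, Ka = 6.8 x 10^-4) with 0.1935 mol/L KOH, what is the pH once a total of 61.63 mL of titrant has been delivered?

12.70

n(acid) = 0.2415 x 0.03027 = 0.007310 mol; n(KOH) added = 0.1935 x 0.06163 = 0.01193 mol.
Base is in excess by 0.01193 - 0.007310 = 0.004615 mol in a total volume of 0.09190 L.
[OH^-] = 0.004615/0.09190 = 0.05022 M, so pOH = 1.30 and pH = 14.00 - 1.30 = 12.70.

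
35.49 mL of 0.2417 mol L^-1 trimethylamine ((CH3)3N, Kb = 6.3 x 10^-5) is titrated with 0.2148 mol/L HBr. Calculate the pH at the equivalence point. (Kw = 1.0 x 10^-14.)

n((CH3)3N) = 0.2417 x 0.03549 = 0.008578 mol; V(HBr) at equivalence = 0.008578/0.2148 = 0.03993 L.
At equivalence the base is fully converted to (CH3)3NH+; total volume = 0.07542 L, so [(CH3)3NH+] = 0.008578/0.07542 = 0.1137 M.
Ka((CH3)3NH+) = Kw/Kb = 1.0e-14 / 6.3 x 10^-5 = 1.59e-10.
[H^+] = sqrt(Ka x [(CH3)3NH+]) = sqrt(1.59e-10 x 0.1137) = 4.25e-6 M.
pH = -log(4.25e-6) = 5.37.

5.37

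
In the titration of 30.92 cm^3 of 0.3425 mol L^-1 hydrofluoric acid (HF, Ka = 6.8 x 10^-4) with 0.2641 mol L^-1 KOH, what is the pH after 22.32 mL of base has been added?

3.27

Initial n(HF) = 0.3425 x 0.03092 = 0.01059 mol.
n(KOH) added = 0.2641 x 0.02232 = 0.005895 mol, converting that many moles of HF to F-.
Remaining n(HF) = 0.004695 mol; n(F-) = 0.005895 mol.
By Henderson-Hasselbalch, pH = pKa + log([A^-]/[HA]) = 3.17 + log(0.005895/0.004695) = 3.17 + (+0.10) = 3.27.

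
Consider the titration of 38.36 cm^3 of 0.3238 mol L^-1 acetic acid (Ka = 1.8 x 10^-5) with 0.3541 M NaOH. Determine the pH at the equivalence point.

8.99

n(CH3COOH) = 0.3238 x 0.03836 = 0.01242 mol; V(NaOH) at equivalence = 0.01242/0.3541 = 0.03508 L.
At equivalence all the acid is converted to CH3COO-; total volume = 0.03836 + 0.03508 = 0.07344 L, so [CH3COO-] = 0.01242/0.07344 = 0.1691 M.
Kb = Kw/Ka = 1.0e-14 / 1.8 x 10^-5 = 5.56e-10.
[OH^-] = sqrt(Kb x [CH3COO-]) = sqrt(5.56e-10 x 0.1691) = 9.69e-6 M.
pOH = 5.01, so pH = 14.00 - 5.01 = 8.99.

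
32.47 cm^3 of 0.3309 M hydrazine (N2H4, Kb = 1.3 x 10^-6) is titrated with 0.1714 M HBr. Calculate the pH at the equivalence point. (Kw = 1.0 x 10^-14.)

4.53

n(N2H4) = 0.3309 x 0.03247 = 0.01074 mol; V(HBr) at equivalence = 0.01074/0.1714 = 0.06269 L.
At equivalence the base is fully converted to N2H5+; total volume = 0.09516 L, so [N2H5+] = 0.01074/0.09516 = 0.1129 M.
Ka(N2H5+) = Kw/Kb = 1.0e-14 / 1.3 x 10^-6 = 7.69e-9.
[H^+] = sqrt(Ka x [N2H5+]) = sqrt(7.69e-9 x 0.1129) = 2.95e-5 M.
pH = -log(2.95e-5) = 4.53.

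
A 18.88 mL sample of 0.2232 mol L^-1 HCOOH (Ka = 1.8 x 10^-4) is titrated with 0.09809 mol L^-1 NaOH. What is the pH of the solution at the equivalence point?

n(HCOOH) = 0.2232 x 0.01888 = 0.004214 mol; V(NaOH) at equivalence = 0.004214/0.09809 = 0.04296 L.
At equivalence all the acid is converted to HCOO-; total volume = 0.01888 + 0.04296 = 0.06184 L, so [HCOO-] = 0.004214/0.06184 = 0.06814 M.
Kb = Kw/Ka = 1.0e-14 / 1.8 x 10^-4 = 5.56e-11.
[OH^-] = sqrt(Kb x [HCOO-]) = sqrt(5.56e-11 x 0.06814) = 1.95e-6 M.
pOH = 5.71, so pH = 14.00 - 5.71 = 8.29.

8.29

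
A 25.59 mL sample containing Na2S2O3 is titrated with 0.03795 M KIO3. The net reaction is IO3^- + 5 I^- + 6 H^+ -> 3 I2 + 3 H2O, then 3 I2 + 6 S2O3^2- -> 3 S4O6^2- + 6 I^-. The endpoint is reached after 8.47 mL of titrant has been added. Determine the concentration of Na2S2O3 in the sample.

0.0754 M

n(KIO3) = 0.03795 x 0.008470 = 0.0003214 mol.
From the balanced equation, 1 mol KIO3 reacts with 6 mol Na2S2O3, so n(Na2S2O3) = 0.0003214 x 6/1 = 0.001929 mol.
[Na2S2O3] = 0.001929 / 0.02559 L = 0.0754 M.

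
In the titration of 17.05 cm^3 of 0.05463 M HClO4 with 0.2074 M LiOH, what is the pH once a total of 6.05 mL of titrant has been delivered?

12.15

n(acid) = 0.05463 x 0.01705 = 0.0009314 mol; n(LiOH) added = 0.2074 x 0.006050 = 0.001255 mol.
Base is in excess by 0.001255 - 0.0009314 = 0.0003233 mol in a total volume of 0.02310 L.
[OH^-] = 0.0003233/0.02310 = 0.01400 M, so pOH = 1.85 and pH = 14.00 - 1.85 = 12.15.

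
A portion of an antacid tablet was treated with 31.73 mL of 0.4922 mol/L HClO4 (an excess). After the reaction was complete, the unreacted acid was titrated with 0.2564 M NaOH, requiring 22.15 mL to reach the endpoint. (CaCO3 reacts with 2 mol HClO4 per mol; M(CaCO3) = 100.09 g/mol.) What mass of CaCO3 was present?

Total n(HClO4) added = 0.4922 x 0.03173 = 0.01562 mol.
n(NaOH) used = 0.2564 x 0.02215 = 0.005679 mol, which equals the excess n(HClO4).
So n(HClO4) consumed by the sample = 0.01562 - 0.005679 = 0.009938 mol.
n(CaCO3) = 0.009938 / 2 = 0.004969 mol.
mass = 0.004969 mol x 100.09 g/mol = 0.497 g.

0.497 g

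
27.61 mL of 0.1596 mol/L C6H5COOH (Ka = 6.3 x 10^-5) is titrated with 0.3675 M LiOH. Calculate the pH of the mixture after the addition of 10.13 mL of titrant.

Initial n(C6H5COOH) = 0.1596 x 0.02761 = 0.004407 mol.
n(LiOH) added = 0.3675 x 0.01013 = 0.003723 mol, converting that many moles of C6H5COOH to C6H5COO-.
Remaining n(C6H5COOH) = 0.0006838 mol; n(C6H5COO-) = 0.003723 mol.
By Henderson-Hasselbalch, pH = pKa + log([A^-]/[HA]) = 4.20 + log(0.003723/0.0006838) = 4.20 + (+0.74) = 4.94.

4.94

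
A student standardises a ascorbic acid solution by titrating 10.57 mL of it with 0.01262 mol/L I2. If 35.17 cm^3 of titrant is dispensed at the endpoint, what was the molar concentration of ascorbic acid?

0.0420 M

n(I2) = 0.01262 x 0.03517 = 0.0004438 mol.
From the balanced equation, 1 mol I2 reacts with 1 mol ascorbic acid, so n(ascorbic acid) = 0.0004438 x 1/1 = 0.0004438 mol.
[ascorbic acid] = 0.0004438 / 0.01057 L = 0.0420 M.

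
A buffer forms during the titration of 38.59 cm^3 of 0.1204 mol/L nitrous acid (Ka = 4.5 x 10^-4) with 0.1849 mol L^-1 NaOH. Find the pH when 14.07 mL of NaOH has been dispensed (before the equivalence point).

3.45

Initial n(HNO2) = 0.1204 x 0.03859 = 0.004646 mol.
n(NaOH) added = 0.1849 x 0.01407 = 0.002602 mol, converting that many moles of HNO2 to NO2-.
Remaining n(HNO2) = 0.002045 mol; n(NO2-) = 0.002602 mol.
By Henderson-Hasselbalch, pH = pKa + log([A^-]/[HA]) = 3.35 + log(0.002602/0.002045) = 3.35 + (+0.10) = 3.45.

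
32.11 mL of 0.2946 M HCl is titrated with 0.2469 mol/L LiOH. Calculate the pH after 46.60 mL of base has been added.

n(acid) = 0.2946 x 0.03211 = 0.009460 mol; n(LiOH) added = 0.2469 x 0.04660 = 0.01151 mol.
Base is in excess by 0.01151 - 0.009460 = 0.002046 mol in a total volume of 0.07871 L.
[OH^-] = 0.002046/0.07871 = 0.02599 M, so pOH = 1.59 and pH = 14.00 - 1.59 = 12.41.

12.41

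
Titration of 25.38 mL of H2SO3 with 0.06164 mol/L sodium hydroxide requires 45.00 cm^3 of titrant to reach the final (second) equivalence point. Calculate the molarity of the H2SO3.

n(NaOH) = 0.06164 x 0.04500 = 0.002774 mol.
At the final (second) equivalence point, 2 mol OH^- react per mol H2SO3, so n(H2SO3) = 0.002774 / 2 = 0.001387 mol.
[H2SO3] = 0.001387 / 0.02538 L = 0.0546 M.

0.0546 M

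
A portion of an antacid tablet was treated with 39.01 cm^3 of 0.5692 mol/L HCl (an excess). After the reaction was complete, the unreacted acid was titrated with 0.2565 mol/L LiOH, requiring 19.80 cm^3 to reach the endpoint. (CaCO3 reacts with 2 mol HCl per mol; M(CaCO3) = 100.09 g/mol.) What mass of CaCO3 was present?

0.857 g

Total n(HCl) added = 0.5692 x 0.03901 = 0.02220 mol.
n(LiOH) used = 0.2565 x 0.01980 = 0.005079 mol, which equals the excess n(HCl).
So n(HCl) consumed by the sample = 0.02220 - 0.005079 = 0.01713 mol.
n(CaCO3) = 0.01713 / 2 = 0.008563 mol.
mass = 0.008563 mol x 100.09 g/mol = 0.857 g.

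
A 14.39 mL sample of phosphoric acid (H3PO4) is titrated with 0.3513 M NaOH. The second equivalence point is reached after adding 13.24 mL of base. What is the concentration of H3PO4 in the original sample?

0.162 M

n(NaOH) = 0.3513 x 0.01324 = 0.004651 mol.
At the second equivalence point, 2 mol OH^- react per mol H3PO4, so n(H3PO4) = 0.004651 / 2 = 0.002326 mol.
[H3PO4] = 0.002326 / 0.01439 L = 0.162 M.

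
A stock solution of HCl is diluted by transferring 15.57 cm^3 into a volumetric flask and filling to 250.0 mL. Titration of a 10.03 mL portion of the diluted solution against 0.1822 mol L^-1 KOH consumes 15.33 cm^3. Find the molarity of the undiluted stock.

n(KOH) = 0.1822 x 0.01533 = 0.002793 mol.
n(HCl) in the aliquot = 0.002793 mol.
[diluted HCl] = 0.002793 / 0.01003 = 0.2785 M.
Dilution factor = 250.0/15.57 = 16.06, so [stock] = 0.2785 x 16.06 = 4.47 M.

4.47 M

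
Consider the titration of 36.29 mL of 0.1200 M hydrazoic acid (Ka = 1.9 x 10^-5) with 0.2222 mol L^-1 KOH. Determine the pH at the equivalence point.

n(HN3) = 0.1200 x 0.03629 = 0.004355 mol; V(KOH) at equivalence = 0.004355/0.2222 = 0.01960 L.
At equivalence all the acid is converted to N3-; total volume = 0.03629 + 0.01960 = 0.05589 L, so [N3-] = 0.004355/0.05589 = 0.07792 M.
Kb = Kw/Ka = 1.0e-14 / 1.9 x 10^-5 = 5.26e-10.
[OH^-] = sqrt(Kb x [N3-]) = sqrt(5.26e-10 x 0.07792) = 6.40e-6 M.
pOH = 5.19, so pH = 14.00 - 5.19 = 8.81.

8.81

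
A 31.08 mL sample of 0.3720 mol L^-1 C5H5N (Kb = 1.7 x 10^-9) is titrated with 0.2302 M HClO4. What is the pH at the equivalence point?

3.04

n(C5H5N) = 0.3720 x 0.03108 = 0.01156 mol; V(HClO4) at equivalence = 0.01156/0.2302 = 0.05022 L.
At equivalence the base is fully converted to C5H5NH+; total volume = 0.08130 L, so [C5H5NH+] = 0.01156/0.08130 = 0.1422 M.
Ka(C5H5NH+) = Kw/Kb = 1.0e-14 / 1.7 x 10^-9 = 5.88e-6.
[H^+] = sqrt(Ka x [C5H5NH+]) = sqrt(5.88e-6 x 0.1422) = 0.000915 M.
pH = -log(0.000915) = 3.04.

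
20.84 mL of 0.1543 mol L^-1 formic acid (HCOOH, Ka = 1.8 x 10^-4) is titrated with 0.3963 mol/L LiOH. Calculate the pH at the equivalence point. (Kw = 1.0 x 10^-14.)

8.40

n(HCOOH) = 0.1543 x 0.02084 = 0.003216 mol; V(LiOH) at equivalence = 0.003216/0.3963 = 0.008114 L.
At equivalence all the acid is converted to HCOO-; total volume = 0.02084 + 0.008114 = 0.02895 L, so [HCOO-] = 0.003216/0.02895 = 0.1111 M.
Kb = Kw/Ka = 1.0e-14 / 1.8 x 10^-4 = 5.56e-11.
[OH^-] = sqrt(Kb x [HCOO-]) = sqrt(5.56e-11 x 0.1111) = 2.48e-6 M.
pOH = 5.60, so pH = 14.00 - 5.60 = 8.40.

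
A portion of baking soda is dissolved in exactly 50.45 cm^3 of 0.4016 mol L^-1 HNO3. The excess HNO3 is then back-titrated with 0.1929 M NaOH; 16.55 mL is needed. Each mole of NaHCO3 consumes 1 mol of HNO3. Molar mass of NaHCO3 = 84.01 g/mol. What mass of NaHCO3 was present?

Total n(HNO3) added = 0.4016 x 0.05045 = 0.02026 mol.
n(NaOH) used = 0.1929 x 0.01655 = 0.003192 mol, which equals the excess n(HNO3).
So n(HNO3) consumed by the sample = 0.02026 - 0.003192 = 0.01707 mol.
n(NaHCO3) = 0.01707 / 1 = 0.01707 mol.
mass = 0.01707 mol x 84.01 g/mol = 1.43 g.

1.43 g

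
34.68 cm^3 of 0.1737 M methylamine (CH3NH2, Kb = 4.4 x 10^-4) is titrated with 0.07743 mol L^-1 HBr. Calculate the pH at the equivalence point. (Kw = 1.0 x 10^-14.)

n(CH3NH2) = 0.1737 x 0.03468 = 0.006024 mol; V(HBr) at equivalence = 0.006024/0.07743 = 0.07780 L.
At equivalence the base is fully converted to CH3NH3+; total volume = 0.1125 L, so [CH3NH3+] = 0.006024/0.1125 = 0.05356 M.
Ka(CH3NH3+) = Kw/Kb = 1.0e-14 / 4.4 x 10^-4 = 2.27e-11.
[H^+] = sqrt(Ka x [CH3NH3+]) = sqrt(2.27e-11 x 0.05356) = 1.10e-6 M.
pH = -log(1.10e-6) = 5.96.

5.96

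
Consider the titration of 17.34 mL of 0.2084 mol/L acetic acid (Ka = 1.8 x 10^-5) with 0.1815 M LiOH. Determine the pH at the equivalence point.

8.87

n(CH3COOH) = 0.2084 x 0.01734 = 0.003614 mol; V(LiOH) at equivalence = 0.003614/0.1815 = 0.01991 L.
At equivalence all the acid is converted to CH3COO-; total volume = 0.01734 + 0.01991 = 0.03725 L, so [CH3COO-] = 0.003614/0.03725 = 0.09701 M.
Kb = Kw/Ka = 1.0e-14 / 1.8 x 10^-5 = 5.56e-10.
[OH^-] = sqrt(Kb x [CH3COO-]) = sqrt(5.56e-10 x 0.09701) = 7.34e-6 M.
pOH = 5.13, so pH = 14.00 - 5.13 = 8.87.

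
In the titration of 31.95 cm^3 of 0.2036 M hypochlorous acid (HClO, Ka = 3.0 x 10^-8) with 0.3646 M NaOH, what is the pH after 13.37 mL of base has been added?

8.00

Initial n(HClO) = 0.2036 x 0.03195 = 0.006505 mol.
n(NaOH) added = 0.3646 x 0.01337 = 0.004875 mol, converting that many moles of HClO to ClO-.
Remaining n(HClO) = 0.001630 mol; n(ClO-) = 0.004875 mol.
By Henderson-Hasselbalch, pH = pKa + log([A^-]/[HA]) = 7.52 + log(0.004875/0.001630) = 7.52 + (+0.48) = 8.00.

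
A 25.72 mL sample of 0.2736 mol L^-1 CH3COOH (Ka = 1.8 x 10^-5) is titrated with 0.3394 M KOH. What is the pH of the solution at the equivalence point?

8.96

n(CH3COOH) = 0.2736 x 0.02572 = 0.007037 mol; V(KOH) at equivalence = 0.007037/0.3394 = 0.02073 L.
At equivalence all the acid is converted to CH3COO-; total volume = 0.02572 + 0.02073 = 0.04645 L, so [CH3COO-] = 0.007037/0.04645 = 0.1515 M.
Kb = Kw/Ka = 1.0e-14 / 1.8 x 10^-5 = 5.56e-10.
[OH^-] = sqrt(Kb x [CH3COO-]) = sqrt(5.56e-10 x 0.1515) = 9.17e-6 M.
pOH = 5.04, so pH = 14.00 - 5.04 = 8.96.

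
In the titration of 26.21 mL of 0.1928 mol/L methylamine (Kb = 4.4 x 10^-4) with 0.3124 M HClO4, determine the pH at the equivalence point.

n(CH3NH2) = 0.1928 x 0.02621 = 0.005053 mol; V(HClO4) at equivalence = 0.005053/0.3124 = 0.01618 L.
At equivalence the base is fully converted to CH3NH3+; total volume = 0.04239 L, so [CH3NH3+] = 0.005053/0.04239 = 0.1192 M.
Ka(CH3NH3+) = Kw/Kb = 1.0e-14 / 4.4 x 10^-4 = 2.27e-11.
[H^+] = sqrt(Ka x [CH3NH3+]) = sqrt(2.27e-11 x 0.1192) = 1.65e-6 M.
pH = -log(1.65e-6) = 5.78.

5.78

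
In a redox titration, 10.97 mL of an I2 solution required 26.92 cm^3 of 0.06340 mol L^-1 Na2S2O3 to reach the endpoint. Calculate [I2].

0.0778 M

n(Na2S2O3) = 0.06340 x 0.02692 = 0.001707 mol.
From the balanced equation, 2 mol Na2S2O3 reacts with 1 mol I2, so n(I2) = 0.001707 x 1/2 = 0.0008534 mol.
[I2] = 0.0008534 / 0.01097 L = 0.0778 M.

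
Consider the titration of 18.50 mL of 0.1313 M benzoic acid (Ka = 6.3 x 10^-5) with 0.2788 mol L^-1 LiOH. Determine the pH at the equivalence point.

n(C6H5COOH) = 0.1313 x 0.01850 = 0.002429 mol; V(LiOH) at equivalence = 0.002429/0.2788 = 0.008713 L.
At equivalence all the acid is converted to C6H5COO-; total volume = 0.01850 + 0.008713 = 0.02721 L, so [C6H5COO-] = 0.002429/0.02721 = 0.08926 M.
Kb = Kw/Ka = 1.0e-14 / 6.3 x 10^-5 = 1.59e-10.
[OH^-] = sqrt(Kb x [C6H5COO-]) = sqrt(1.59e-10 x 0.08926) = 3.76e-6 M.
pOH = 5.42, so pH = 14.00 - 5.42 = 8.58.

8.58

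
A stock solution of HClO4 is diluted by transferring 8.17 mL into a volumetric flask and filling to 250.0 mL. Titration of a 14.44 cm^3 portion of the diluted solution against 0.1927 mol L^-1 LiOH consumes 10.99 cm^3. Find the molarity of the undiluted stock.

n(LiOH) = 0.1927 x 0.01099 = 0.002118 mol.
n(HClO4) in the aliquot = 0.002118 mol.
[diluted HClO4] = 0.002118 / 0.01444 = 0.1467 M.
Dilution factor = 250.0/8.170 = 30.60, so [stock] = 0.1467 x 30.60 = 4.49 M.

4.49 M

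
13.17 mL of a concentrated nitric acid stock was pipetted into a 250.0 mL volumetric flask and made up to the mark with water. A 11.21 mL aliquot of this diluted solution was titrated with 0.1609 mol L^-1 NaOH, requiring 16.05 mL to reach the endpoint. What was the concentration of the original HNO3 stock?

n(NaOH) = 0.1609 x 0.01605 = 0.002582 mol.
n(HNO3) in the aliquot = 0.002582 mol.
[diluted HNO3] = 0.002582 / 0.01121 = 0.2304 M.
Dilution factor = 250.0/13.17 = 18.98, so [stock] = 0.2304 x 18.98 = 4.37 M.

4.37 M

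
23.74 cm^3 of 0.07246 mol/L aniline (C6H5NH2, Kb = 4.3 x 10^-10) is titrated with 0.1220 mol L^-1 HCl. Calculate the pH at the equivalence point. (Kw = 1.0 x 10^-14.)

n(C6H5NH2) = 0.07246 x 0.02374 = 0.001720 mol; V(HCl) at equivalence = 0.001720/0.1220 = 0.01410 L.
At equivalence the base is fully converted to C6H5NH3+; total volume = 0.03784 L, so [C6H5NH3+] = 0.001720/0.03784 = 0.04546 M.
Ka(C6H5NH3+) = Kw/Kb = 1.0e-14 / 4.3 x 10^-10 = 2.33e-5.
[H^+] = sqrt(Ka x [C6H5NH3+]) = sqrt(2.33e-5 x 0.04546) = 0.00103 M.
pH = -log(0.00103) = 2.99.

2.99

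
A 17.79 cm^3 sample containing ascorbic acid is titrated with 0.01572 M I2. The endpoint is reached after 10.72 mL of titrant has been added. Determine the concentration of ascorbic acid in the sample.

n(I2) = 0.01572 x 0.01072 = 0.0001685 mol.
From the balanced equation, 1 mol I2 reacts with 1 mol ascorbic acid, so n(ascorbic acid) = 0.0001685 x 1/1 = 0.0001685 mol.
[ascorbic acid] = 0.0001685 / 0.01779 L = 0.00947 M.

0.00947 M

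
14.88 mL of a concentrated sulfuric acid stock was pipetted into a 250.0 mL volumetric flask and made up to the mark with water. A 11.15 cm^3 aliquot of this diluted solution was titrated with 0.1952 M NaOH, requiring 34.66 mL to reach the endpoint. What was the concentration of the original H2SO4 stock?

5.10 M

n(NaOH) = 0.1952 x 0.03466 = 0.006766 mol.
n(H2SO4) in the aliquot = 0.006766 x 1/2 = 0.003383 mol.
[diluted H2SO4] = 0.003383 / 0.01115 = 0.3034 M.
Dilution factor = 250.0/14.88 = 16.80, so [stock] = 0.3034 x 16.80 = 5.10 M.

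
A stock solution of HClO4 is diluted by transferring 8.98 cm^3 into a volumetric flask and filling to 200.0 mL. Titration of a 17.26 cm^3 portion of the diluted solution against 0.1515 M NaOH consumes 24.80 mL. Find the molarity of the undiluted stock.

4.85 M

n(NaOH) = 0.1515 x 0.02480 = 0.003757 mol.
n(HClO4) in the aliquot = 0.003757 mol.
[diluted HClO4] = 0.003757 / 0.01726 = 0.2177 M.
Dilution factor = 200.0/8.980 = 22.27, so [stock] = 0.2177 x 22.27 = 4.85 M.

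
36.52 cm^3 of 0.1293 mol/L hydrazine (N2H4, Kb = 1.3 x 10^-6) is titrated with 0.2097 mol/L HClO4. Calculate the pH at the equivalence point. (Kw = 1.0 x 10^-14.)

4.61

n(N2H4) = 0.1293 x 0.03652 = 0.004722 mol; V(HClO4) at equivalence = 0.004722/0.2097 = 0.02252 L.
At equivalence the base is fully converted to N2H5+; total volume = 0.05904 L, so [N2H5+] = 0.004722/0.05904 = 0.07998 M.
Ka(N2H5+) = Kw/Kb = 1.0e-14 / 1.3 x 10^-6 = 7.69e-9.
[H^+] = sqrt(Ka x [N2H5+]) = sqrt(7.69e-9 x 0.07998) = 2.48e-5 M.
pH = -log(2.48e-5) = 4.61.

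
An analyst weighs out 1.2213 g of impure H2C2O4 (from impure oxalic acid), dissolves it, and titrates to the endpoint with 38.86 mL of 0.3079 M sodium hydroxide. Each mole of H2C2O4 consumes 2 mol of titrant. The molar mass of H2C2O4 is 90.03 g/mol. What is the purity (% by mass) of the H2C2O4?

n(NaOH) = 0.3079 x 0.03886 = 0.01196 mol.
n(H2C2O4) = 0.01196 / 2 = 0.005982 mol.
mass of H2C2O4 = 0.005982 x 90.03 = 0.5386 g.
% purity = 0.5386 / 1.2213 x 100 = 44.1%.

44.1%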